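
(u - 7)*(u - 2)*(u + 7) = u^3 - 2*u^2 - 49*u + 98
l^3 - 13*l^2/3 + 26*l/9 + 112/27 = (l - 8/3)*(l - 7/3)*(l + 2/3)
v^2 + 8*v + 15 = (v + 3)*(v + 5)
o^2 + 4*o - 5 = (o - 1)*(o + 5)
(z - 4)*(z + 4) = z^2 - 16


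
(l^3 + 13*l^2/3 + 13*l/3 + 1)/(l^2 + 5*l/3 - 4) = (3*l^2 + 4*l + 1)/(3*l - 4)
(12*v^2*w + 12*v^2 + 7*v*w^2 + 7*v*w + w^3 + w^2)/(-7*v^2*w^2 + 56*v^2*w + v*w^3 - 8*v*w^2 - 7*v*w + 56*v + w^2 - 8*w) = (-12*v^2*w - 12*v^2 - 7*v*w^2 - 7*v*w - w^3 - w^2)/(7*v^2*w^2 - 56*v^2*w - v*w^3 + 8*v*w^2 + 7*v*w - 56*v - w^2 + 8*w)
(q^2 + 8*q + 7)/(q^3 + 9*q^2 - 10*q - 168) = (q + 1)/(q^2 + 2*q - 24)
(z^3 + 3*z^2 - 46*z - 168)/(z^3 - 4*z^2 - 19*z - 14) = (z^2 + 10*z + 24)/(z^2 + 3*z + 2)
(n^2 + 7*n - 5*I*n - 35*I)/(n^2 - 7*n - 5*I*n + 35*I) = (n + 7)/(n - 7)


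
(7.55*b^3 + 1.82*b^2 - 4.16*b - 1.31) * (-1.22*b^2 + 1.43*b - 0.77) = -9.211*b^5 + 8.5761*b^4 + 1.8643*b^3 - 5.752*b^2 + 1.3299*b + 1.0087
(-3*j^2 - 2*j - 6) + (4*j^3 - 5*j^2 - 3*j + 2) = 4*j^3 - 8*j^2 - 5*j - 4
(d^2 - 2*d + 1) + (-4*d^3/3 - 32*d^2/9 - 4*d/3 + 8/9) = -4*d^3/3 - 23*d^2/9 - 10*d/3 + 17/9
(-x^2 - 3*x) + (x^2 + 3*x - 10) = -10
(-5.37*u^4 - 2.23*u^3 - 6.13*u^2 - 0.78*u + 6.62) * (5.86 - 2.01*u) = 10.7937*u^5 - 26.9859*u^4 - 0.746500000000001*u^3 - 34.354*u^2 - 17.877*u + 38.7932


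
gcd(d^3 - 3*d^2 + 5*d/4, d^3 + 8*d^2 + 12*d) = d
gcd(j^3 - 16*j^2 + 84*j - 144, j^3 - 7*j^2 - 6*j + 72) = j^2 - 10*j + 24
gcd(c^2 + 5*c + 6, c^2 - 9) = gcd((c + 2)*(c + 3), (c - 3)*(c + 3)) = c + 3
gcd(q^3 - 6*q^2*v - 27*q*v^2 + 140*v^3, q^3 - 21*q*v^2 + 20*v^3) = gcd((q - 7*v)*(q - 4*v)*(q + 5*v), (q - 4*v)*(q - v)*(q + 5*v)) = q^2 + q*v - 20*v^2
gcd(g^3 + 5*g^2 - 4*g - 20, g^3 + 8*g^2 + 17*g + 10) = g^2 + 7*g + 10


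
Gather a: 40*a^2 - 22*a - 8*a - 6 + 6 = 40*a^2 - 30*a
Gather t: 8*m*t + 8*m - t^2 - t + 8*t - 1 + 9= 8*m - t^2 + t*(8*m + 7) + 8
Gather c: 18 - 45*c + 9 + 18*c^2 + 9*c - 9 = 18*c^2 - 36*c + 18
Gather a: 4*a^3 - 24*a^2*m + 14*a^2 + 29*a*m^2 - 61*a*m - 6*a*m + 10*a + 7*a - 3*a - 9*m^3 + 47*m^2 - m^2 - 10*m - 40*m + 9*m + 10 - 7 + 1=4*a^3 + a^2*(14 - 24*m) + a*(29*m^2 - 67*m + 14) - 9*m^3 + 46*m^2 - 41*m + 4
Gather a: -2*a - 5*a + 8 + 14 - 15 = 7 - 7*a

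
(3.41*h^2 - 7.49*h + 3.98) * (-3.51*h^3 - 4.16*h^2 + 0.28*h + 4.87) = -11.9691*h^5 + 12.1043*h^4 + 18.1434*h^3 - 2.0473*h^2 - 35.3619*h + 19.3826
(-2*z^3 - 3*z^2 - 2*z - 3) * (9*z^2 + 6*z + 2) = -18*z^5 - 39*z^4 - 40*z^3 - 45*z^2 - 22*z - 6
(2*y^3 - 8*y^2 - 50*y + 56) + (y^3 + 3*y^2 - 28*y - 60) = 3*y^3 - 5*y^2 - 78*y - 4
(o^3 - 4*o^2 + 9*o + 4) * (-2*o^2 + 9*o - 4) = -2*o^5 + 17*o^4 - 58*o^3 + 89*o^2 - 16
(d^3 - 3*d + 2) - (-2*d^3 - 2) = 3*d^3 - 3*d + 4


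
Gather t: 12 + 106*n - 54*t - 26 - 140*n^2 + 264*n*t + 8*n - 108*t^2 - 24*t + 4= -140*n^2 + 114*n - 108*t^2 + t*(264*n - 78) - 10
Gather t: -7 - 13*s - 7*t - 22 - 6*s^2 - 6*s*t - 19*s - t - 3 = -6*s^2 - 32*s + t*(-6*s - 8) - 32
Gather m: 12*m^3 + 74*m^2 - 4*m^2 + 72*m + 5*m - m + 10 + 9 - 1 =12*m^3 + 70*m^2 + 76*m + 18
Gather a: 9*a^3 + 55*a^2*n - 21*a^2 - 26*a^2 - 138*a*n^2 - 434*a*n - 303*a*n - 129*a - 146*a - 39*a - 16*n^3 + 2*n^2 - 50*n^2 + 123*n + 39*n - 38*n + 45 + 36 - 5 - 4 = 9*a^3 + a^2*(55*n - 47) + a*(-138*n^2 - 737*n - 314) - 16*n^3 - 48*n^2 + 124*n + 72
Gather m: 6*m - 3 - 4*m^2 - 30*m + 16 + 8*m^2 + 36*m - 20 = 4*m^2 + 12*m - 7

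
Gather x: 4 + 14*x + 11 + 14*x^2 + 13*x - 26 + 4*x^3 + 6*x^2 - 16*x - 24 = 4*x^3 + 20*x^2 + 11*x - 35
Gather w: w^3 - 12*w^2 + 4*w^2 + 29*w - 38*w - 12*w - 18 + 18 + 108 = w^3 - 8*w^2 - 21*w + 108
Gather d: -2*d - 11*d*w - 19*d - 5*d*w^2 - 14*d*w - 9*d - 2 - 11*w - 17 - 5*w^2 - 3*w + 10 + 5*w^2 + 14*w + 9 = d*(-5*w^2 - 25*w - 30)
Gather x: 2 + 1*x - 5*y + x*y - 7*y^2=x*(y + 1) - 7*y^2 - 5*y + 2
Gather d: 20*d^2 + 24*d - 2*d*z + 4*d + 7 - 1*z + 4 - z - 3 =20*d^2 + d*(28 - 2*z) - 2*z + 8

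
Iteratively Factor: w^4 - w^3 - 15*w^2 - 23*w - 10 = (w + 1)*(w^3 - 2*w^2 - 13*w - 10) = (w - 5)*(w + 1)*(w^2 + 3*w + 2) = (w - 5)*(w + 1)*(w + 2)*(w + 1)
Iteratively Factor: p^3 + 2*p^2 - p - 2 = (p + 2)*(p^2 - 1) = (p + 1)*(p + 2)*(p - 1)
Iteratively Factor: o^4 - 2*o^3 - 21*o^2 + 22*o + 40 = (o + 1)*(o^3 - 3*o^2 - 18*o + 40) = (o + 1)*(o + 4)*(o^2 - 7*o + 10) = (o - 2)*(o + 1)*(o + 4)*(o - 5)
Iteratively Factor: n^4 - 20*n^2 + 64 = (n + 4)*(n^3 - 4*n^2 - 4*n + 16) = (n - 4)*(n + 4)*(n^2 - 4) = (n - 4)*(n - 2)*(n + 4)*(n + 2)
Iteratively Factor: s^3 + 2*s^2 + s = (s)*(s^2 + 2*s + 1) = s*(s + 1)*(s + 1)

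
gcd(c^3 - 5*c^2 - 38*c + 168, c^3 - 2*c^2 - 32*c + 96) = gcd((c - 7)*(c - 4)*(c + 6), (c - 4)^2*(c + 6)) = c^2 + 2*c - 24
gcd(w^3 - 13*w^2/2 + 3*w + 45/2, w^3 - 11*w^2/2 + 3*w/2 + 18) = w^2 - 3*w/2 - 9/2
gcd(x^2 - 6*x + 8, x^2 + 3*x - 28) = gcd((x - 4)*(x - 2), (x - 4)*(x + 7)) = x - 4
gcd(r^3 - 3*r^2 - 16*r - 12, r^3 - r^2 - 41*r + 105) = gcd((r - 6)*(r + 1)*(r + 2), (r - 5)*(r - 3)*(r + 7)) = 1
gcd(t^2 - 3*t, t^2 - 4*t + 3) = t - 3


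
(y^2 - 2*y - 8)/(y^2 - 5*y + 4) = (y + 2)/(y - 1)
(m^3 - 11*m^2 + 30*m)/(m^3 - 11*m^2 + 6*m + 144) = m*(m - 5)/(m^2 - 5*m - 24)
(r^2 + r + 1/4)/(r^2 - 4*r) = (r^2 + r + 1/4)/(r*(r - 4))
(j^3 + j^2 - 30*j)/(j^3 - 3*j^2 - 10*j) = (j + 6)/(j + 2)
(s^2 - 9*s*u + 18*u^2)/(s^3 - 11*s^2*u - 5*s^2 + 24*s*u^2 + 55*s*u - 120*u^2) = (s - 6*u)/(s^2 - 8*s*u - 5*s + 40*u)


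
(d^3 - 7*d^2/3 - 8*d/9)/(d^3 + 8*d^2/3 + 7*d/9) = (3*d - 8)/(3*d + 7)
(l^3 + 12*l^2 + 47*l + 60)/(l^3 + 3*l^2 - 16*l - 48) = (l + 5)/(l - 4)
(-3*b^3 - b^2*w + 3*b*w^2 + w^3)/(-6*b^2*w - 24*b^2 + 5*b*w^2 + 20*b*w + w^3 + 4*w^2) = (3*b^2 + 4*b*w + w^2)/(6*b*w + 24*b + w^2 + 4*w)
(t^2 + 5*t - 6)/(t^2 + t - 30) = (t - 1)/(t - 5)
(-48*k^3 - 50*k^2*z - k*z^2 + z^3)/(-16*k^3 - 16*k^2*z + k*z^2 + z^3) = (-48*k^2 - 2*k*z + z^2)/(-16*k^2 + z^2)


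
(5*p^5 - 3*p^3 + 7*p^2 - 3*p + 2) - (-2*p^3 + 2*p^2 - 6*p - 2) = 5*p^5 - p^3 + 5*p^2 + 3*p + 4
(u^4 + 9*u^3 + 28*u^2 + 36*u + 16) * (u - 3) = u^5 + 6*u^4 + u^3 - 48*u^2 - 92*u - 48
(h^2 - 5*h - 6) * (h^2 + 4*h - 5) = h^4 - h^3 - 31*h^2 + h + 30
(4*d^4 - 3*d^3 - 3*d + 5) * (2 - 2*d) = -8*d^5 + 14*d^4 - 6*d^3 + 6*d^2 - 16*d + 10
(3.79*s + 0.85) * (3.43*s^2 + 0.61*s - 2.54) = 12.9997*s^3 + 5.2274*s^2 - 9.1081*s - 2.159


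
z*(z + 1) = z^2 + z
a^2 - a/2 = a*(a - 1/2)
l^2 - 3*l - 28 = (l - 7)*(l + 4)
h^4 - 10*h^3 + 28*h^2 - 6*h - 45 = (h - 5)*(h - 3)^2*(h + 1)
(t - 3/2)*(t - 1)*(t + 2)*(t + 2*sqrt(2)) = t^4 - t^3/2 + 2*sqrt(2)*t^3 - 7*t^2/2 - sqrt(2)*t^2 - 7*sqrt(2)*t + 3*t + 6*sqrt(2)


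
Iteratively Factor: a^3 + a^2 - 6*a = (a - 2)*(a^2 + 3*a) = a*(a - 2)*(a + 3)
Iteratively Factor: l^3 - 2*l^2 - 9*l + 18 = (l - 2)*(l^2 - 9) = (l - 3)*(l - 2)*(l + 3)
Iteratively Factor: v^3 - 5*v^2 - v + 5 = (v - 1)*(v^2 - 4*v - 5) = (v - 5)*(v - 1)*(v + 1)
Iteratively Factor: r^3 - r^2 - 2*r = (r + 1)*(r^2 - 2*r) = r*(r + 1)*(r - 2)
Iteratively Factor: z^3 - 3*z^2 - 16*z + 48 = (z + 4)*(z^2 - 7*z + 12) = (z - 4)*(z + 4)*(z - 3)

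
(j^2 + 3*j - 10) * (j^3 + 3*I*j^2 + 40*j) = j^5 + 3*j^4 + 3*I*j^4 + 30*j^3 + 9*I*j^3 + 120*j^2 - 30*I*j^2 - 400*j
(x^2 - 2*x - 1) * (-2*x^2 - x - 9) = -2*x^4 + 3*x^3 - 5*x^2 + 19*x + 9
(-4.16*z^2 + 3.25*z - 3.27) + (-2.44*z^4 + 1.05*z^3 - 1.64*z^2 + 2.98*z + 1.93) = -2.44*z^4 + 1.05*z^3 - 5.8*z^2 + 6.23*z - 1.34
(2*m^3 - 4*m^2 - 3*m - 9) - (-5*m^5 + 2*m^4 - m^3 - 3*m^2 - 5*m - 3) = 5*m^5 - 2*m^4 + 3*m^3 - m^2 + 2*m - 6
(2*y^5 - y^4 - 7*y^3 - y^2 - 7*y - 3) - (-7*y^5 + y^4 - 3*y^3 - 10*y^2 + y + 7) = 9*y^5 - 2*y^4 - 4*y^3 + 9*y^2 - 8*y - 10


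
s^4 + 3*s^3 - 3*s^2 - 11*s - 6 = (s - 2)*(s + 1)^2*(s + 3)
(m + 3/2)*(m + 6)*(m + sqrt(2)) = m^3 + sqrt(2)*m^2 + 15*m^2/2 + 9*m + 15*sqrt(2)*m/2 + 9*sqrt(2)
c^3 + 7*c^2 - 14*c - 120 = (c - 4)*(c + 5)*(c + 6)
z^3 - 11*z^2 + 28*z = z*(z - 7)*(z - 4)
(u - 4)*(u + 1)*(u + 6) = u^3 + 3*u^2 - 22*u - 24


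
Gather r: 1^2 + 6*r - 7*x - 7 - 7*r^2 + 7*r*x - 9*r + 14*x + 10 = -7*r^2 + r*(7*x - 3) + 7*x + 4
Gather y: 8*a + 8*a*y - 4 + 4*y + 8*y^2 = 8*a + 8*y^2 + y*(8*a + 4) - 4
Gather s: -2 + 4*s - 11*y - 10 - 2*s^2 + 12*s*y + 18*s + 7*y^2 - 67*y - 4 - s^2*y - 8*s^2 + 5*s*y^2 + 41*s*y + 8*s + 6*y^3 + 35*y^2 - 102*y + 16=s^2*(-y - 10) + s*(5*y^2 + 53*y + 30) + 6*y^3 + 42*y^2 - 180*y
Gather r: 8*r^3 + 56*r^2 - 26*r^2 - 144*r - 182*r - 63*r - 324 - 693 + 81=8*r^3 + 30*r^2 - 389*r - 936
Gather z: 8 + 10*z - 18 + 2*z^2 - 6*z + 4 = 2*z^2 + 4*z - 6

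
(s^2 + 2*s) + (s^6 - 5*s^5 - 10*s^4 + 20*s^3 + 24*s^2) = s^6 - 5*s^5 - 10*s^4 + 20*s^3 + 25*s^2 + 2*s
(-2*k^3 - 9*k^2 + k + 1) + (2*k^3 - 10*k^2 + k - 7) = -19*k^2 + 2*k - 6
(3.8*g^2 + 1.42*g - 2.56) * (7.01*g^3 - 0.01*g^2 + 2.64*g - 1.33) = 26.638*g^5 + 9.9162*g^4 - 7.9278*g^3 - 1.2796*g^2 - 8.647*g + 3.4048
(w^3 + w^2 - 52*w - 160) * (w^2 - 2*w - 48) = w^5 - w^4 - 102*w^3 - 104*w^2 + 2816*w + 7680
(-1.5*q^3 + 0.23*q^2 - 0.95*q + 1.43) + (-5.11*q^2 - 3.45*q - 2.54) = -1.5*q^3 - 4.88*q^2 - 4.4*q - 1.11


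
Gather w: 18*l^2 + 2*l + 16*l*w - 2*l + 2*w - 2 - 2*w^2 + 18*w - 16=18*l^2 - 2*w^2 + w*(16*l + 20) - 18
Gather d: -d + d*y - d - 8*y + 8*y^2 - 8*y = d*(y - 2) + 8*y^2 - 16*y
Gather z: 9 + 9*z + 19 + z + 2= 10*z + 30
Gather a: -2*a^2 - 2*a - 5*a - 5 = -2*a^2 - 7*a - 5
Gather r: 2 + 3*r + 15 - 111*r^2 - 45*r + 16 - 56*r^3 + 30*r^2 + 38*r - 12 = -56*r^3 - 81*r^2 - 4*r + 21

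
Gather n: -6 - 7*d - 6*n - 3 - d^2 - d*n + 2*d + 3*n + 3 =-d^2 - 5*d + n*(-d - 3) - 6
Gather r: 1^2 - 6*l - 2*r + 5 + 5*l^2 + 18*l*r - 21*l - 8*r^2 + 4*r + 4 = 5*l^2 - 27*l - 8*r^2 + r*(18*l + 2) + 10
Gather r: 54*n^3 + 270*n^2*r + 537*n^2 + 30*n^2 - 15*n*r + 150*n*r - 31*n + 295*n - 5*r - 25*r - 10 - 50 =54*n^3 + 567*n^2 + 264*n + r*(270*n^2 + 135*n - 30) - 60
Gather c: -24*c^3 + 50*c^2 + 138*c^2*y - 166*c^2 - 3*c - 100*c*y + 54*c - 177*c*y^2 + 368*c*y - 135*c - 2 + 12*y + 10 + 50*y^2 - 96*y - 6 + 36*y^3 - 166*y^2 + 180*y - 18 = -24*c^3 + c^2*(138*y - 116) + c*(-177*y^2 + 268*y - 84) + 36*y^3 - 116*y^2 + 96*y - 16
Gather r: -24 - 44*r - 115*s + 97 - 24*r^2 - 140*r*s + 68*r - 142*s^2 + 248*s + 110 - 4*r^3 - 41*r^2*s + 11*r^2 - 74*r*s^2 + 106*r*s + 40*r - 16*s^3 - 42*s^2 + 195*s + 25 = -4*r^3 + r^2*(-41*s - 13) + r*(-74*s^2 - 34*s + 64) - 16*s^3 - 184*s^2 + 328*s + 208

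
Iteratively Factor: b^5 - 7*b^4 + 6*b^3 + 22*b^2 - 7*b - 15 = (b + 1)*(b^4 - 8*b^3 + 14*b^2 + 8*b - 15) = (b - 3)*(b + 1)*(b^3 - 5*b^2 - b + 5) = (b - 5)*(b - 3)*(b + 1)*(b^2 - 1) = (b - 5)*(b - 3)*(b + 1)^2*(b - 1)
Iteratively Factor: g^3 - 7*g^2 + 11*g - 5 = (g - 1)*(g^2 - 6*g + 5) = (g - 5)*(g - 1)*(g - 1)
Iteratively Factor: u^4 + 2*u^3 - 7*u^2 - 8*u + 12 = (u + 2)*(u^3 - 7*u + 6) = (u - 2)*(u + 2)*(u^2 + 2*u - 3) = (u - 2)*(u + 2)*(u + 3)*(u - 1)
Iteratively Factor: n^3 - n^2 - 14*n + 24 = (n + 4)*(n^2 - 5*n + 6) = (n - 3)*(n + 4)*(n - 2)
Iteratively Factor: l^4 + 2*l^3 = (l)*(l^3 + 2*l^2) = l*(l + 2)*(l^2) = l^2*(l + 2)*(l)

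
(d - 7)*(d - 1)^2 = d^3 - 9*d^2 + 15*d - 7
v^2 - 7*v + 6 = (v - 6)*(v - 1)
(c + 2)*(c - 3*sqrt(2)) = c^2 - 3*sqrt(2)*c + 2*c - 6*sqrt(2)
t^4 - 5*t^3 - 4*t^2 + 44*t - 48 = (t - 4)*(t - 2)^2*(t + 3)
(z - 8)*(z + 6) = z^2 - 2*z - 48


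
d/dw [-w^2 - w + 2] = -2*w - 1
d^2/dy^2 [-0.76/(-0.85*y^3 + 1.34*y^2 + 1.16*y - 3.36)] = ((2.0368 - 3.876*y)*(0.85*y^3 - 1.34*y^2 - 1.16*y + 3.36) + 0.76*(-5.1*y^2 + 5.36*y + 2.32)*(-2.55*y^2 + 2.68*y + 1.16))/(0.85*y^3 - 1.34*y^2 - 1.16*y + 3.36)^3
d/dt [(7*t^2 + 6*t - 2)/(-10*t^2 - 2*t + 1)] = 2*(23*t^2 - 13*t + 1)/(100*t^4 + 40*t^3 - 16*t^2 - 4*t + 1)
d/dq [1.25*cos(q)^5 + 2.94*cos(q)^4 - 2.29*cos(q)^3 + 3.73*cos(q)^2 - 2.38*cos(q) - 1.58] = (-6.25*cos(q)^4 - 11.76*cos(q)^3 + 6.87*cos(q)^2 - 7.46*cos(q) + 2.38)*sin(q)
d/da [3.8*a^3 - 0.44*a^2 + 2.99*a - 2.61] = 11.4*a^2 - 0.88*a + 2.99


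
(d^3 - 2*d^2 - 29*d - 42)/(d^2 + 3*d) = d - 5 - 14/d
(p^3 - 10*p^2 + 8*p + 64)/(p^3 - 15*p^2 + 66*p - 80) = (p^2 - 2*p - 8)/(p^2 - 7*p + 10)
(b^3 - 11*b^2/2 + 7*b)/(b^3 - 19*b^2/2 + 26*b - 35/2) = b*(b - 2)/(b^2 - 6*b + 5)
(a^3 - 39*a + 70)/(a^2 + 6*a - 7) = (a^2 - 7*a + 10)/(a - 1)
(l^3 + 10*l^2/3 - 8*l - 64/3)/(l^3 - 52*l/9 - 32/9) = 3*(l + 4)/(3*l + 2)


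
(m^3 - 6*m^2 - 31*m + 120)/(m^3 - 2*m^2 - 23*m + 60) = (m - 8)/(m - 4)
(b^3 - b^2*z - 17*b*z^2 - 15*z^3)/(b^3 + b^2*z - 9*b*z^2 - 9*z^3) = (-b + 5*z)/(-b + 3*z)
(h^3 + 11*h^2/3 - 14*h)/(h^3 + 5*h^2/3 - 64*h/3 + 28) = h/(h - 2)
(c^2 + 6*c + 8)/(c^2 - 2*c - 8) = (c + 4)/(c - 4)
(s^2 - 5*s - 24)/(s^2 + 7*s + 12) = (s - 8)/(s + 4)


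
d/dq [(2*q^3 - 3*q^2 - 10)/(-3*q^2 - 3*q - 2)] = 3*(-2*q^4 - 4*q^3 - q^2 - 16*q - 10)/(9*q^4 + 18*q^3 + 21*q^2 + 12*q + 4)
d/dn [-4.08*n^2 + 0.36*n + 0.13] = 0.36 - 8.16*n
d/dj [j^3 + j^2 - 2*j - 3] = 3*j^2 + 2*j - 2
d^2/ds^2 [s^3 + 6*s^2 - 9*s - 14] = 6*s + 12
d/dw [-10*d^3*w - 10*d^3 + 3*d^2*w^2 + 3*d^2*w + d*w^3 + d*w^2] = d*(-10*d^2 + 6*d*w + 3*d + 3*w^2 + 2*w)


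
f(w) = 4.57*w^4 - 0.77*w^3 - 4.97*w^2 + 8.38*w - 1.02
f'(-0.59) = 9.69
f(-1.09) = -8.61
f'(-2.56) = -288.00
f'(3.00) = 451.33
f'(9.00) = 13057.93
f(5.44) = 3775.85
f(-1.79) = 19.39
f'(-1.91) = -108.43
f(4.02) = 1095.82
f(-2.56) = 154.15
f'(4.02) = 1118.65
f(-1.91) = 31.03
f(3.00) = 328.77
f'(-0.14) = 9.68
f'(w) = 18.28*w^3 - 2.31*w^2 - 9.94*w + 8.38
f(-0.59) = -6.98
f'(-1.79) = -86.07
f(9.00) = 29094.27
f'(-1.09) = -7.20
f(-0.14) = -2.29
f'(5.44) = 2828.83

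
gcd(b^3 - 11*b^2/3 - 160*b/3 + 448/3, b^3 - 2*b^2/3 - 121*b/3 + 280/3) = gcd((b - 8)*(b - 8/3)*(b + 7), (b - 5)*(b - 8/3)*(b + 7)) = b^2 + 13*b/3 - 56/3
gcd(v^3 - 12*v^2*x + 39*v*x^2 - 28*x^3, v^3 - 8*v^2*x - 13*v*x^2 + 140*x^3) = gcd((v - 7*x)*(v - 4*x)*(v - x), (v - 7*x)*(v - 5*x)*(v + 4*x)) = -v + 7*x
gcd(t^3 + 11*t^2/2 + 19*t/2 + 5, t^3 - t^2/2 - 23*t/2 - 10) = t^2 + 7*t/2 + 5/2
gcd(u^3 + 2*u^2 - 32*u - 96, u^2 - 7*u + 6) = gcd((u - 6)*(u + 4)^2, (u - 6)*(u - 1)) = u - 6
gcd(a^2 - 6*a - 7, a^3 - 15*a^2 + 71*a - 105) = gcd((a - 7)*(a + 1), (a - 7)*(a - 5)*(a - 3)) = a - 7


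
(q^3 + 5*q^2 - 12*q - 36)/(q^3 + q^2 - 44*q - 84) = (q - 3)/(q - 7)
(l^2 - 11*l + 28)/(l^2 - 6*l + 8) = (l - 7)/(l - 2)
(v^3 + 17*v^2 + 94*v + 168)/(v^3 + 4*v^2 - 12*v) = (v^2 + 11*v + 28)/(v*(v - 2))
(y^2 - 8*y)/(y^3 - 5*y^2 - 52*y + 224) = y/(y^2 + 3*y - 28)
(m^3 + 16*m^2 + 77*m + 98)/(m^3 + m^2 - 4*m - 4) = (m^2 + 14*m + 49)/(m^2 - m - 2)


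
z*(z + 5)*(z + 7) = z^3 + 12*z^2 + 35*z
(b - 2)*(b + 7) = b^2 + 5*b - 14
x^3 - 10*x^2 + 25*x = x*(x - 5)^2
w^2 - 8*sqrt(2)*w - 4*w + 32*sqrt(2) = (w - 4)*(w - 8*sqrt(2))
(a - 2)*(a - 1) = a^2 - 3*a + 2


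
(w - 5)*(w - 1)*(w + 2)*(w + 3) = w^4 - w^3 - 19*w^2 - 11*w + 30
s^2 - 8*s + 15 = (s - 5)*(s - 3)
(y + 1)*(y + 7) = y^2 + 8*y + 7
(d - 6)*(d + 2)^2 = d^3 - 2*d^2 - 20*d - 24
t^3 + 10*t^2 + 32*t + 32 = (t + 2)*(t + 4)^2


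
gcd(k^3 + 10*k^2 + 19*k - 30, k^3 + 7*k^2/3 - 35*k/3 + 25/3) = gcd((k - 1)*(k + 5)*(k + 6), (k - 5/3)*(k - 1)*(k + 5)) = k^2 + 4*k - 5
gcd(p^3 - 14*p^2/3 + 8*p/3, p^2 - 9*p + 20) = p - 4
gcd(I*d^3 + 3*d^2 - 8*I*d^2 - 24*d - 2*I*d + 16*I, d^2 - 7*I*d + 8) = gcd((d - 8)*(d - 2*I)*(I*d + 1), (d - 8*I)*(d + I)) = 1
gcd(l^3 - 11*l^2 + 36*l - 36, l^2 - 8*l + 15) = l - 3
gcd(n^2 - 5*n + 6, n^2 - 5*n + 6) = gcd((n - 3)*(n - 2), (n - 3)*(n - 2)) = n^2 - 5*n + 6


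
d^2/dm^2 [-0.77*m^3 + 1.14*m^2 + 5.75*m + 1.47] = 2.28 - 4.62*m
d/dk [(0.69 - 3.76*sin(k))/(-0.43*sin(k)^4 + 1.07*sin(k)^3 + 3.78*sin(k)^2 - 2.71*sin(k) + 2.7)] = (-4.8504*sin(k)^4 + 9.2332*sin(k)^3 + 11.9979*sin(k)^2 - 5.2164*sin(k) - 8.2821)*cos(k)/(0.1849*sin(k)^8 - 0.9202*sin(k)^7 - 2.1059*sin(k)^6 + 10.4198*sin(k)^5 + 6.167*sin(k)^4 - 14.7096*sin(k)^3 + 27.7561*sin(k)^2 - 14.634*sin(k) + 7.29)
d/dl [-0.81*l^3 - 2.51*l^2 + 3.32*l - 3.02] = -2.43*l^2 - 5.02*l + 3.32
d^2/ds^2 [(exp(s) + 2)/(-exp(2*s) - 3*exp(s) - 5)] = (-exp(4*s) - 5*exp(3*s) + 12*exp(2*s) + 37*exp(s) + 5)*exp(s)/(exp(6*s) + 9*exp(5*s) + 42*exp(4*s) + 117*exp(3*s) + 210*exp(2*s) + 225*exp(s) + 125)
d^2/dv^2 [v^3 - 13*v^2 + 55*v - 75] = 6*v - 26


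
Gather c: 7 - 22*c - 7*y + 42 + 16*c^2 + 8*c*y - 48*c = 16*c^2 + c*(8*y - 70) - 7*y + 49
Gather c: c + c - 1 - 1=2*c - 2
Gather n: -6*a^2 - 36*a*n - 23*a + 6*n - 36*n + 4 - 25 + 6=-6*a^2 - 23*a + n*(-36*a - 30) - 15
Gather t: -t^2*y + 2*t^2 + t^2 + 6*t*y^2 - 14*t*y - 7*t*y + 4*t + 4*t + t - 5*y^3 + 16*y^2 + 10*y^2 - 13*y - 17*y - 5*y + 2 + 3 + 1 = t^2*(3 - y) + t*(6*y^2 - 21*y + 9) - 5*y^3 + 26*y^2 - 35*y + 6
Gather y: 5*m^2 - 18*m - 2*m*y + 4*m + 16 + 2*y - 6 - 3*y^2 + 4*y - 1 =5*m^2 - 14*m - 3*y^2 + y*(6 - 2*m) + 9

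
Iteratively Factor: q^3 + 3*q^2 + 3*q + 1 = (q + 1)*(q^2 + 2*q + 1) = (q + 1)^2*(q + 1)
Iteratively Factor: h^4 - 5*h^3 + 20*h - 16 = (h - 1)*(h^3 - 4*h^2 - 4*h + 16) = (h - 4)*(h - 1)*(h^2 - 4) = (h - 4)*(h - 1)*(h + 2)*(h - 2)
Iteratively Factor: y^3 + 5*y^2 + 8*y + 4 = (y + 1)*(y^2 + 4*y + 4) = (y + 1)*(y + 2)*(y + 2)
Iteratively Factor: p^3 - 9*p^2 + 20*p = (p - 4)*(p^2 - 5*p) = (p - 5)*(p - 4)*(p)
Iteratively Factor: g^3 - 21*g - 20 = (g + 1)*(g^2 - g - 20) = (g + 1)*(g + 4)*(g - 5)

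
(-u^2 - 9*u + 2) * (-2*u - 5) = 2*u^3 + 23*u^2 + 41*u - 10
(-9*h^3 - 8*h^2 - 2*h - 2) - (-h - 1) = -9*h^3 - 8*h^2 - h - 1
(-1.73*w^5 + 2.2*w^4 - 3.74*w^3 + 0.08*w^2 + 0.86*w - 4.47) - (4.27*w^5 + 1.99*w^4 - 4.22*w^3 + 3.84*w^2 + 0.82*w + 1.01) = -6.0*w^5 + 0.21*w^4 + 0.48*w^3 - 3.76*w^2 + 0.04*w - 5.48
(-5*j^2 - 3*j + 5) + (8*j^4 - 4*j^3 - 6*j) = 8*j^4 - 4*j^3 - 5*j^2 - 9*j + 5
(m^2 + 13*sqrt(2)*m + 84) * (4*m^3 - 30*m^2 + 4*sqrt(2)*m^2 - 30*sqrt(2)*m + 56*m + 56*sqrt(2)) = 4*m^5 - 30*m^4 + 56*sqrt(2)*m^4 - 420*sqrt(2)*m^3 + 496*m^3 - 3300*m^2 + 1120*sqrt(2)*m^2 - 2520*sqrt(2)*m + 6160*m + 4704*sqrt(2)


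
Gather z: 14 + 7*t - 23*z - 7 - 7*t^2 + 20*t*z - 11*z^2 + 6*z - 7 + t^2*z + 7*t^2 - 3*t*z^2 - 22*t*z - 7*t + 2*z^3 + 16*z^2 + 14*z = 2*z^3 + z^2*(5 - 3*t) + z*(t^2 - 2*t - 3)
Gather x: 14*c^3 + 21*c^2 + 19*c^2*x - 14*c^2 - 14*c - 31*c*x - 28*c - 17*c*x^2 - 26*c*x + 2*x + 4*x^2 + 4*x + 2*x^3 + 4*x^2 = 14*c^3 + 7*c^2 - 42*c + 2*x^3 + x^2*(8 - 17*c) + x*(19*c^2 - 57*c + 6)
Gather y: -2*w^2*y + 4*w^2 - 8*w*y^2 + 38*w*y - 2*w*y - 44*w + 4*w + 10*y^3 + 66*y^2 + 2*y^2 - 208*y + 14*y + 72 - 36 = 4*w^2 - 40*w + 10*y^3 + y^2*(68 - 8*w) + y*(-2*w^2 + 36*w - 194) + 36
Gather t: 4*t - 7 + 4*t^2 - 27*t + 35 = 4*t^2 - 23*t + 28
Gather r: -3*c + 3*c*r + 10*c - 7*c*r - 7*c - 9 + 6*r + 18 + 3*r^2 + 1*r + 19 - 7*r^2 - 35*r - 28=-4*r^2 + r*(-4*c - 28)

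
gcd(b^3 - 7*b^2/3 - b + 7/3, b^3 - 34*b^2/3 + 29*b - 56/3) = b^2 - 10*b/3 + 7/3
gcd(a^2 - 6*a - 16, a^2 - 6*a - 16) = a^2 - 6*a - 16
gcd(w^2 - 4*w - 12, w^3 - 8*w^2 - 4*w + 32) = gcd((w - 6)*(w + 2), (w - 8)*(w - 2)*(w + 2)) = w + 2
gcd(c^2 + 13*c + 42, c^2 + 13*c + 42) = c^2 + 13*c + 42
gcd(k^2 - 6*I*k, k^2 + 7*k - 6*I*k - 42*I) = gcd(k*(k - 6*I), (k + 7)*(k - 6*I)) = k - 6*I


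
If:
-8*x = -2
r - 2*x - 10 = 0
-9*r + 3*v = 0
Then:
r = 21/2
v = 63/2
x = 1/4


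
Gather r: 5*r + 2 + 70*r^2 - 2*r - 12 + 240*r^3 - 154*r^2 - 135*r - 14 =240*r^3 - 84*r^2 - 132*r - 24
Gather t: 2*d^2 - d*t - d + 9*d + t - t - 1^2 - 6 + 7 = 2*d^2 - d*t + 8*d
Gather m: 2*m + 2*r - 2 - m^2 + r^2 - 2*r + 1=-m^2 + 2*m + r^2 - 1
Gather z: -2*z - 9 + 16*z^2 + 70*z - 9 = 16*z^2 + 68*z - 18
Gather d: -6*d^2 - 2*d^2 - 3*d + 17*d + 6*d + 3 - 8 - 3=-8*d^2 + 20*d - 8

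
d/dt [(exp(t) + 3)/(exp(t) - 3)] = -6*exp(t)/(exp(t) - 3)^2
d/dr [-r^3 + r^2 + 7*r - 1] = -3*r^2 + 2*r + 7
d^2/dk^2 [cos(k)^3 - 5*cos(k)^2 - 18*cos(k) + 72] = 69*cos(k)/4 + 10*cos(2*k) - 9*cos(3*k)/4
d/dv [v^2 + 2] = 2*v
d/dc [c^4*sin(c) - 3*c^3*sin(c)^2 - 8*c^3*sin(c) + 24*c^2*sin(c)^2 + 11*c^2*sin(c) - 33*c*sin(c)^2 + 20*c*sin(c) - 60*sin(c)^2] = c^4*cos(c) + 4*c^3*sin(c) - 3*c^3*sin(2*c) - 8*c^3*cos(c) - 9*c^2*sin(c)^2 - 24*c^2*sin(c) + 24*c^2*sin(2*c) + 11*c^2*cos(c) + 48*c*sin(c)^2 + 22*c*sin(c) - 33*c*sin(2*c) + 20*c*cos(c) - 33*sin(c)^2 + 20*sin(c) - 60*sin(2*c)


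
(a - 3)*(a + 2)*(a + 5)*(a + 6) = a^4 + 10*a^3 + 13*a^2 - 96*a - 180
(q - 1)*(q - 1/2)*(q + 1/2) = q^3 - q^2 - q/4 + 1/4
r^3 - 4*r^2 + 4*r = r*(r - 2)^2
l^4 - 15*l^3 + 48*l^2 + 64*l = l*(l - 8)^2*(l + 1)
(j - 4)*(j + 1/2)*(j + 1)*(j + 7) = j^4 + 9*j^3/2 - 23*j^2 - 81*j/2 - 14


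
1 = 1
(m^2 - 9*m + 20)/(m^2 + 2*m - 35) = (m - 4)/(m + 7)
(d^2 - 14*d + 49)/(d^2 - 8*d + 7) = (d - 7)/(d - 1)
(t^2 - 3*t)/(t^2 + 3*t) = (t - 3)/(t + 3)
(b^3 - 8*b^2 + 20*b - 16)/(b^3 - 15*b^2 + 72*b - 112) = (b^2 - 4*b + 4)/(b^2 - 11*b + 28)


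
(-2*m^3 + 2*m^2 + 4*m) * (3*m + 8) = -6*m^4 - 10*m^3 + 28*m^2 + 32*m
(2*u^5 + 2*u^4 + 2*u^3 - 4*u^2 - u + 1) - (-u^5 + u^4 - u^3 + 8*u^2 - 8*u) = 3*u^5 + u^4 + 3*u^3 - 12*u^2 + 7*u + 1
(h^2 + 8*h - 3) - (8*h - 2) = h^2 - 1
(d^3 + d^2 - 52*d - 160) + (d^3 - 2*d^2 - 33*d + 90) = 2*d^3 - d^2 - 85*d - 70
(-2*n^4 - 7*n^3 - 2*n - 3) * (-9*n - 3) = 18*n^5 + 69*n^4 + 21*n^3 + 18*n^2 + 33*n + 9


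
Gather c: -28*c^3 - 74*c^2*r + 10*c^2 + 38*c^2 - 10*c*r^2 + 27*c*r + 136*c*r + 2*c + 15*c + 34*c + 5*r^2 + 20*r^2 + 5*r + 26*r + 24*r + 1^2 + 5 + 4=-28*c^3 + c^2*(48 - 74*r) + c*(-10*r^2 + 163*r + 51) + 25*r^2 + 55*r + 10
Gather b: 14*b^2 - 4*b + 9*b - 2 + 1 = 14*b^2 + 5*b - 1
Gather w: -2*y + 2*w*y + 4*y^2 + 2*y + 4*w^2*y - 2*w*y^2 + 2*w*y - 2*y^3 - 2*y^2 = 4*w^2*y + w*(-2*y^2 + 4*y) - 2*y^3 + 2*y^2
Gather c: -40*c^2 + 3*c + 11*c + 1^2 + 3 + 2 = -40*c^2 + 14*c + 6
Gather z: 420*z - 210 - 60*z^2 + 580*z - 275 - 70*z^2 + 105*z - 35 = -130*z^2 + 1105*z - 520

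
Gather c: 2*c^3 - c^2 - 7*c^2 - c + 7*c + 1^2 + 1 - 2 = 2*c^3 - 8*c^2 + 6*c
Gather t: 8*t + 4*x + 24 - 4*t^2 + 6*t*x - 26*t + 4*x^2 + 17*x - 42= -4*t^2 + t*(6*x - 18) + 4*x^2 + 21*x - 18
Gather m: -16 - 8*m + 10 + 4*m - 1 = -4*m - 7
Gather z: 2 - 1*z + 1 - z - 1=2 - 2*z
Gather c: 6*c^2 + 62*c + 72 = 6*c^2 + 62*c + 72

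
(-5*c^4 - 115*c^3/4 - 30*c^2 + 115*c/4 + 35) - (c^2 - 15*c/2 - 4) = -5*c^4 - 115*c^3/4 - 31*c^2 + 145*c/4 + 39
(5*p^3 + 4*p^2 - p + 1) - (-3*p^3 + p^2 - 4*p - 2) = 8*p^3 + 3*p^2 + 3*p + 3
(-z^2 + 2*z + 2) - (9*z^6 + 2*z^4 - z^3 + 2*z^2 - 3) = -9*z^6 - 2*z^4 + z^3 - 3*z^2 + 2*z + 5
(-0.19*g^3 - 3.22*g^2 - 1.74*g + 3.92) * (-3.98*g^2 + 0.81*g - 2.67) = 0.7562*g^5 + 12.6617*g^4 + 4.8243*g^3 - 8.4136*g^2 + 7.821*g - 10.4664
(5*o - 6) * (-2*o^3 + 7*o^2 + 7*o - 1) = -10*o^4 + 47*o^3 - 7*o^2 - 47*o + 6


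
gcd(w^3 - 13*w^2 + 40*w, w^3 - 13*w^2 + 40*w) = w^3 - 13*w^2 + 40*w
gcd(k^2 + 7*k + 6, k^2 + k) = k + 1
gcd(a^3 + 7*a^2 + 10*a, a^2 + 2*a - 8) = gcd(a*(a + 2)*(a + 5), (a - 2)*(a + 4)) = 1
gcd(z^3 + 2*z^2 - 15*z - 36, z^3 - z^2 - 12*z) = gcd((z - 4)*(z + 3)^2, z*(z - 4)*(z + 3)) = z^2 - z - 12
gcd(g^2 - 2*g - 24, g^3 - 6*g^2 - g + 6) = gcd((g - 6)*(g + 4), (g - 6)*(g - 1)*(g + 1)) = g - 6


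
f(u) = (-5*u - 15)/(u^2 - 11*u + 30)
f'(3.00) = -5.00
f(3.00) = -5.00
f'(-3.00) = -0.07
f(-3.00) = 0.00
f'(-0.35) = -0.28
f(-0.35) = -0.39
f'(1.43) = -0.98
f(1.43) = -1.36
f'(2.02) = -1.66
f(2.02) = -2.12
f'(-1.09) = -0.18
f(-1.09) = -0.22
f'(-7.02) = -0.01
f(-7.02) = 0.13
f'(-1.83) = -0.12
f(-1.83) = -0.11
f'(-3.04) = -0.07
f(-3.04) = 0.00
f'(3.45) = -9.73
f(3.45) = -8.16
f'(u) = (11 - 2*u)*(-5*u - 15)/(u^2 - 11*u + 30)^2 - 5/(u^2 - 11*u + 30)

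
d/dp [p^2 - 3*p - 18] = 2*p - 3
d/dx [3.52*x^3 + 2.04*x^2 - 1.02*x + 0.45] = 10.56*x^2 + 4.08*x - 1.02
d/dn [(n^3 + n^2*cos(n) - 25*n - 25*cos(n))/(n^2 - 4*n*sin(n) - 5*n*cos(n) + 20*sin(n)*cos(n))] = ((n^2 - 4*n*sin(n) - 5*n*cos(n) + 10*sin(2*n))*(-n^2*sin(n) + 3*n^2 + 2*n*cos(n) + 25*sin(n) - 25) + (n^3 + n^2*cos(n) - 25*n - 25*cos(n))*(-5*n*sin(n) + 4*n*cos(n) - 2*n + 4*sin(n) + 5*cos(n) - 20*cos(2*n)))/((n - 4*sin(n))^2*(n - 5*cos(n))^2)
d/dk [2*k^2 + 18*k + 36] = 4*k + 18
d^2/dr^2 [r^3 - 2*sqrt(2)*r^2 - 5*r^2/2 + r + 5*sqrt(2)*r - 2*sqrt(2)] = 6*r - 4*sqrt(2) - 5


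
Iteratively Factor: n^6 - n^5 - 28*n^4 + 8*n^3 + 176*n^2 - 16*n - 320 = (n + 2)*(n^5 - 3*n^4 - 22*n^3 + 52*n^2 + 72*n - 160) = (n - 5)*(n + 2)*(n^4 + 2*n^3 - 12*n^2 - 8*n + 32) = (n - 5)*(n + 2)^2*(n^3 - 12*n + 16) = (n - 5)*(n + 2)^2*(n + 4)*(n^2 - 4*n + 4) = (n - 5)*(n - 2)*(n + 2)^2*(n + 4)*(n - 2)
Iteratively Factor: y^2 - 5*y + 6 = (y - 3)*(y - 2)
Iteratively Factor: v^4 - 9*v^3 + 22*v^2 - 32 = (v - 4)*(v^3 - 5*v^2 + 2*v + 8) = (v - 4)^2*(v^2 - v - 2) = (v - 4)^2*(v + 1)*(v - 2)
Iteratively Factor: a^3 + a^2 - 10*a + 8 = (a - 1)*(a^2 + 2*a - 8) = (a - 1)*(a + 4)*(a - 2)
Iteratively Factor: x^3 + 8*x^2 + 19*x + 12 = (x + 1)*(x^2 + 7*x + 12) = (x + 1)*(x + 4)*(x + 3)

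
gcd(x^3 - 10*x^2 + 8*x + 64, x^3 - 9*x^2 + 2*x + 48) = x^2 - 6*x - 16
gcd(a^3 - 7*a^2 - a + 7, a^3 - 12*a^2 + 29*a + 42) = a^2 - 6*a - 7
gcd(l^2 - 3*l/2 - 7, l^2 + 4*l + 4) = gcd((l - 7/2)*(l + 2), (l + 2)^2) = l + 2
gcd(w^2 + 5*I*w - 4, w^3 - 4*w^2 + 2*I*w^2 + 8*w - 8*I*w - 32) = w + 4*I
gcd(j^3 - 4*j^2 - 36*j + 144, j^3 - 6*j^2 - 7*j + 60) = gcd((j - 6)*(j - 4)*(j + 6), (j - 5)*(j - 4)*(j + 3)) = j - 4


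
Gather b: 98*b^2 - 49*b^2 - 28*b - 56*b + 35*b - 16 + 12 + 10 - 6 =49*b^2 - 49*b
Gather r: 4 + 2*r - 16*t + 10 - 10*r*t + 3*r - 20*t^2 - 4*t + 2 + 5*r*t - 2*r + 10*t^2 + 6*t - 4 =r*(3 - 5*t) - 10*t^2 - 14*t + 12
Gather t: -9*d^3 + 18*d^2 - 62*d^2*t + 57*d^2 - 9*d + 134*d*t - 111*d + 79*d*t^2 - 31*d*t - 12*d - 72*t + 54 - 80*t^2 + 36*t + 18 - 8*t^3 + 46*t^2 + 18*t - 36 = -9*d^3 + 75*d^2 - 132*d - 8*t^3 + t^2*(79*d - 34) + t*(-62*d^2 + 103*d - 18) + 36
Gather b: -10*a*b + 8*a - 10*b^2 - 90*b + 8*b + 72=8*a - 10*b^2 + b*(-10*a - 82) + 72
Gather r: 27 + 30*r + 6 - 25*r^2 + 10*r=-25*r^2 + 40*r + 33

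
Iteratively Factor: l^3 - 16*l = (l + 4)*(l^2 - 4*l) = (l - 4)*(l + 4)*(l)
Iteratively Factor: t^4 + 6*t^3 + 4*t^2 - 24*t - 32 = (t + 2)*(t^3 + 4*t^2 - 4*t - 16) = (t - 2)*(t + 2)*(t^2 + 6*t + 8) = (t - 2)*(t + 2)^2*(t + 4)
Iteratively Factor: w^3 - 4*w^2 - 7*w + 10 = (w + 2)*(w^2 - 6*w + 5) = (w - 1)*(w + 2)*(w - 5)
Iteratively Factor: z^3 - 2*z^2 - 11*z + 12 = (z + 3)*(z^2 - 5*z + 4) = (z - 1)*(z + 3)*(z - 4)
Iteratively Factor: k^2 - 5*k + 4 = (k - 1)*(k - 4)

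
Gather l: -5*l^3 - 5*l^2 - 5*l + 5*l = -5*l^3 - 5*l^2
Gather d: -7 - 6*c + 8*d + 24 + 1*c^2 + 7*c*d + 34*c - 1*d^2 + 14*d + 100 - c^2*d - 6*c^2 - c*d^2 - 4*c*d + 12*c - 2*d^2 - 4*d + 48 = -5*c^2 + 40*c + d^2*(-c - 3) + d*(-c^2 + 3*c + 18) + 165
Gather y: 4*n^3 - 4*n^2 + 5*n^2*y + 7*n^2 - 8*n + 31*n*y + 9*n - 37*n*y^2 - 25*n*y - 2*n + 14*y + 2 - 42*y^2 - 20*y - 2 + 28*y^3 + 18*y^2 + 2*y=4*n^3 + 3*n^2 - n + 28*y^3 + y^2*(-37*n - 24) + y*(5*n^2 + 6*n - 4)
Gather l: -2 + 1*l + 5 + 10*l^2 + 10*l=10*l^2 + 11*l + 3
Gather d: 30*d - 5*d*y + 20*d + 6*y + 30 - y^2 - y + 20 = d*(50 - 5*y) - y^2 + 5*y + 50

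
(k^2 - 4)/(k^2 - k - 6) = (k - 2)/(k - 3)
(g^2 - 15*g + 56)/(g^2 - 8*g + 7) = (g - 8)/(g - 1)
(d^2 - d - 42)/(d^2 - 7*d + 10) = (d^2 - d - 42)/(d^2 - 7*d + 10)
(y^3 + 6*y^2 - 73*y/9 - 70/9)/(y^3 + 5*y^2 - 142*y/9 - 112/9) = (3*y - 5)/(3*y - 8)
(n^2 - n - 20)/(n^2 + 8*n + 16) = (n - 5)/(n + 4)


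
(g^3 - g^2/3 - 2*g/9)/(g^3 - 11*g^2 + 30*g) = (g^2 - g/3 - 2/9)/(g^2 - 11*g + 30)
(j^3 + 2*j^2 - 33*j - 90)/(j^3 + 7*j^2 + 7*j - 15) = (j - 6)/(j - 1)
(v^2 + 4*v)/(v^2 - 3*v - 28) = v/(v - 7)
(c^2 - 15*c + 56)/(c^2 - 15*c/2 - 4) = 2*(c - 7)/(2*c + 1)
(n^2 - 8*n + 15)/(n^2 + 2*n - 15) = (n - 5)/(n + 5)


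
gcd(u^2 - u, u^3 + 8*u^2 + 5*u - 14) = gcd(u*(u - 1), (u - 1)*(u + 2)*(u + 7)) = u - 1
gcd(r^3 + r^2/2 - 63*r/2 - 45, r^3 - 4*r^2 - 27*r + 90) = r^2 - r - 30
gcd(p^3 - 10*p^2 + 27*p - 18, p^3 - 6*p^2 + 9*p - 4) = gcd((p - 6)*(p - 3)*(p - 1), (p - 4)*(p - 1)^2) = p - 1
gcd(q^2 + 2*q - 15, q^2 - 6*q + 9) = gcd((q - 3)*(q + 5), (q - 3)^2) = q - 3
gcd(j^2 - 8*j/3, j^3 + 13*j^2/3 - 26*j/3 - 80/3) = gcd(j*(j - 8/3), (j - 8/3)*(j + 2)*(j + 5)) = j - 8/3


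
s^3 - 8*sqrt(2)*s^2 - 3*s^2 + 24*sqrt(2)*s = s*(s - 3)*(s - 8*sqrt(2))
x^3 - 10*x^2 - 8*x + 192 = (x - 8)*(x - 6)*(x + 4)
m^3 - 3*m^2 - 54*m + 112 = (m - 8)*(m - 2)*(m + 7)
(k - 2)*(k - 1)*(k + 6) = k^3 + 3*k^2 - 16*k + 12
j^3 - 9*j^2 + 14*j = j*(j - 7)*(j - 2)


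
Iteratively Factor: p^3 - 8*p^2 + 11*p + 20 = (p + 1)*(p^2 - 9*p + 20) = (p - 4)*(p + 1)*(p - 5)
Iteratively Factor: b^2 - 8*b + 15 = (b - 5)*(b - 3)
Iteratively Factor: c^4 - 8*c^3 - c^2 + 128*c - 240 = (c - 3)*(c^3 - 5*c^2 - 16*c + 80) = (c - 4)*(c - 3)*(c^2 - c - 20) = (c - 4)*(c - 3)*(c + 4)*(c - 5)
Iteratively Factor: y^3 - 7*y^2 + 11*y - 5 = (y - 5)*(y^2 - 2*y + 1) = (y - 5)*(y - 1)*(y - 1)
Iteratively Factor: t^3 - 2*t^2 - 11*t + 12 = (t - 4)*(t^2 + 2*t - 3) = (t - 4)*(t + 3)*(t - 1)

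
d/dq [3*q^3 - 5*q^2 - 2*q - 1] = 9*q^2 - 10*q - 2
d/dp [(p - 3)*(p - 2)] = 2*p - 5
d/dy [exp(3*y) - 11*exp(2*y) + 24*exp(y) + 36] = (3*exp(2*y) - 22*exp(y) + 24)*exp(y)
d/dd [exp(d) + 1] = exp(d)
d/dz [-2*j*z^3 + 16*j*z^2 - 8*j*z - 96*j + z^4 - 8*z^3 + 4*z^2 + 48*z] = -6*j*z^2 + 32*j*z - 8*j + 4*z^3 - 24*z^2 + 8*z + 48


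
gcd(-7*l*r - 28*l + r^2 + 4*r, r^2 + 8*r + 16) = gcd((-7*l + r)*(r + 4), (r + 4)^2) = r + 4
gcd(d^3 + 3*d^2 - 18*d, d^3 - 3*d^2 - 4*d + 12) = d - 3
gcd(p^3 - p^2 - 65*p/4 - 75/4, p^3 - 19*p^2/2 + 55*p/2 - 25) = p - 5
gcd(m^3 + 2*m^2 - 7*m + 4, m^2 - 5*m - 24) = 1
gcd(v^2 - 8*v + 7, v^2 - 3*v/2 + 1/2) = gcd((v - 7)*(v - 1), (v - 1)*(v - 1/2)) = v - 1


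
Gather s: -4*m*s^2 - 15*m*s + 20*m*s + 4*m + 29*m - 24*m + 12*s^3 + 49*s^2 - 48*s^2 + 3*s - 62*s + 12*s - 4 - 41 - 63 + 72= 9*m + 12*s^3 + s^2*(1 - 4*m) + s*(5*m - 47) - 36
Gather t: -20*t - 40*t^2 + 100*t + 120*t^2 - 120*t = 80*t^2 - 40*t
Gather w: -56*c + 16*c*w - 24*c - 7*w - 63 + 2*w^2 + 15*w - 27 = -80*c + 2*w^2 + w*(16*c + 8) - 90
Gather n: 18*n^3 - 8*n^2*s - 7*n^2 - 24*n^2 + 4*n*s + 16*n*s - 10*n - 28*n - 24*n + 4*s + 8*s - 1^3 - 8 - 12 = 18*n^3 + n^2*(-8*s - 31) + n*(20*s - 62) + 12*s - 21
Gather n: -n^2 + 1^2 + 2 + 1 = 4 - n^2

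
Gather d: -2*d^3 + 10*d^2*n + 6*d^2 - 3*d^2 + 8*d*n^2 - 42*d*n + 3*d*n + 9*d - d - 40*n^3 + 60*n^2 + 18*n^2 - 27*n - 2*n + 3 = -2*d^3 + d^2*(10*n + 3) + d*(8*n^2 - 39*n + 8) - 40*n^3 + 78*n^2 - 29*n + 3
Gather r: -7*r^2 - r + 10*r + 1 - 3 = -7*r^2 + 9*r - 2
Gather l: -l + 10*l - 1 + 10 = 9*l + 9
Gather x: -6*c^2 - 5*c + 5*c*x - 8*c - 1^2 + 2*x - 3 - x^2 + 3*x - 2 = -6*c^2 - 13*c - x^2 + x*(5*c + 5) - 6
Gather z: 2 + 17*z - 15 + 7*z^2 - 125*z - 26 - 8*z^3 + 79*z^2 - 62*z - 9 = -8*z^3 + 86*z^2 - 170*z - 48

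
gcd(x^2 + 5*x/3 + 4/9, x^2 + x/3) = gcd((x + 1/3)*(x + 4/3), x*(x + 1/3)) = x + 1/3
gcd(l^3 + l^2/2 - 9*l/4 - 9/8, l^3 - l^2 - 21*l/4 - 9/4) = l^2 + 2*l + 3/4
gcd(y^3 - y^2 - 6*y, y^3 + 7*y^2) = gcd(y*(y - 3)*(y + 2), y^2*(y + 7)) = y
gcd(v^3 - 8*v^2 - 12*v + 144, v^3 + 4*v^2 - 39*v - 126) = v - 6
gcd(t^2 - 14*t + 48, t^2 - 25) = 1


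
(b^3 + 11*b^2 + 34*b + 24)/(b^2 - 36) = (b^2 + 5*b + 4)/(b - 6)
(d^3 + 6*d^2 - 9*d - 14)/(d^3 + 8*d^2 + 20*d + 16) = (d^3 + 6*d^2 - 9*d - 14)/(d^3 + 8*d^2 + 20*d + 16)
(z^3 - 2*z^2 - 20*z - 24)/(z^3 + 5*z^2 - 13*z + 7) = (z^3 - 2*z^2 - 20*z - 24)/(z^3 + 5*z^2 - 13*z + 7)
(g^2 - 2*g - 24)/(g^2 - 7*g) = (g^2 - 2*g - 24)/(g*(g - 7))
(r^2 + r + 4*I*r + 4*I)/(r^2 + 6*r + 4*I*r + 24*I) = (r + 1)/(r + 6)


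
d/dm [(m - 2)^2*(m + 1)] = 3*m*(m - 2)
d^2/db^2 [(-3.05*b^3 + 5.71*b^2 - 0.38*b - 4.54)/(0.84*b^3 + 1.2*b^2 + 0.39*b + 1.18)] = (14.206752*b^6 + 4.38631199999999*b^5 - 15.684984*b^4 - 150.937842*b^3 - 100.563372*b^2 - 8.000472*b + 27.727172)/(0.592704*b^9 + 2.54016*b^8 + 4.454352*b^7 + 6.584544*b^6 + 9.204732*b^5 + 7.964568*b^4 + 6.881607*b^3 + 5.551074*b^2 + 1.629108*b + 1.643032)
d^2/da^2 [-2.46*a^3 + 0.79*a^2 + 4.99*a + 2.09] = 1.58 - 14.76*a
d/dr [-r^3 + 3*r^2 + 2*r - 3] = -3*r^2 + 6*r + 2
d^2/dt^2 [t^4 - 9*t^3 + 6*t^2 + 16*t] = 12*t^2 - 54*t + 12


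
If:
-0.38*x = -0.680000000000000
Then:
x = 1.79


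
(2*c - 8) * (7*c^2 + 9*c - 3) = 14*c^3 - 38*c^2 - 78*c + 24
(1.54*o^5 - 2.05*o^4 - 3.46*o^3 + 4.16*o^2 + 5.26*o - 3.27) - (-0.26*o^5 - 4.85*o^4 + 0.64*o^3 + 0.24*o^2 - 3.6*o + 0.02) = 1.8*o^5 + 2.8*o^4 - 4.1*o^3 + 3.92*o^2 + 8.86*o - 3.29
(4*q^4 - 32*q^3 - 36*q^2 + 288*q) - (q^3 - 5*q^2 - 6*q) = 4*q^4 - 33*q^3 - 31*q^2 + 294*q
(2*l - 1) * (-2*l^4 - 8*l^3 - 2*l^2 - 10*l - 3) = -4*l^5 - 14*l^4 + 4*l^3 - 18*l^2 + 4*l + 3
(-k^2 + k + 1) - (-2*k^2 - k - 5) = k^2 + 2*k + 6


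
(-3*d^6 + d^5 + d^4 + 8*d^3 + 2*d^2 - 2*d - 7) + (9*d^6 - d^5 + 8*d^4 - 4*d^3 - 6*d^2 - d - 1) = 6*d^6 + 9*d^4 + 4*d^3 - 4*d^2 - 3*d - 8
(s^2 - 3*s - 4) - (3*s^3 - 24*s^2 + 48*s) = -3*s^3 + 25*s^2 - 51*s - 4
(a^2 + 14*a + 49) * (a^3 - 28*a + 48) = a^5 + 14*a^4 + 21*a^3 - 344*a^2 - 700*a + 2352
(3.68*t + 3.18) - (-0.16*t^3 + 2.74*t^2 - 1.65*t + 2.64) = 0.16*t^3 - 2.74*t^2 + 5.33*t + 0.54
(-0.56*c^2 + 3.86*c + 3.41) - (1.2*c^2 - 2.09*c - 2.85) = -1.76*c^2 + 5.95*c + 6.26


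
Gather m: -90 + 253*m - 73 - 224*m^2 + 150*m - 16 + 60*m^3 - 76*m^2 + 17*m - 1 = 60*m^3 - 300*m^2 + 420*m - 180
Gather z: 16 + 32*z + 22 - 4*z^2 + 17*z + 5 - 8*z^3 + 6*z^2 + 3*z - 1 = -8*z^3 + 2*z^2 + 52*z + 42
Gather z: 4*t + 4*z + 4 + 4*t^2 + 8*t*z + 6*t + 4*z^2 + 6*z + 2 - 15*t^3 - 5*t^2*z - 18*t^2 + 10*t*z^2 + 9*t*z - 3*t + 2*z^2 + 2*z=-15*t^3 - 14*t^2 + 7*t + z^2*(10*t + 6) + z*(-5*t^2 + 17*t + 12) + 6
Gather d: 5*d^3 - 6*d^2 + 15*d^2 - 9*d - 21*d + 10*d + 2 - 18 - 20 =5*d^3 + 9*d^2 - 20*d - 36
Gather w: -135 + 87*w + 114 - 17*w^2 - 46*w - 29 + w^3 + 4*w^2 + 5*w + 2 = w^3 - 13*w^2 + 46*w - 48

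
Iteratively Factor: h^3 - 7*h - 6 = (h + 1)*(h^2 - h - 6) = (h - 3)*(h + 1)*(h + 2)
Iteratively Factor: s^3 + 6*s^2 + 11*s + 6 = (s + 2)*(s^2 + 4*s + 3) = (s + 2)*(s + 3)*(s + 1)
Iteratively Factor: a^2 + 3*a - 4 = (a + 4)*(a - 1)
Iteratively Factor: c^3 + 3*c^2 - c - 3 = (c + 1)*(c^2 + 2*c - 3) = (c - 1)*(c + 1)*(c + 3)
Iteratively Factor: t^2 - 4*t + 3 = (t - 1)*(t - 3)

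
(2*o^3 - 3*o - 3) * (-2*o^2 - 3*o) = -4*o^5 - 6*o^4 + 6*o^3 + 15*o^2 + 9*o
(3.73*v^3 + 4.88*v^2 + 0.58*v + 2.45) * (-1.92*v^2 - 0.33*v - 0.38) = -7.1616*v^5 - 10.6005*v^4 - 4.1414*v^3 - 6.7498*v^2 - 1.0289*v - 0.931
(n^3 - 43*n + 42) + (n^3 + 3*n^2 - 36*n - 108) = 2*n^3 + 3*n^2 - 79*n - 66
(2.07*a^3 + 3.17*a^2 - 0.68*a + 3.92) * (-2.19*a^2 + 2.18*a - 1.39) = -4.5333*a^5 - 2.4297*a^4 + 5.5225*a^3 - 14.4735*a^2 + 9.4908*a - 5.4488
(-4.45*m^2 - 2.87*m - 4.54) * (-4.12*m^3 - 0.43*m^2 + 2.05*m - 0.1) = 18.334*m^5 + 13.7379*m^4 + 10.8164*m^3 - 3.4863*m^2 - 9.02*m + 0.454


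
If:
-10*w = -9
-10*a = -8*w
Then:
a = 18/25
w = 9/10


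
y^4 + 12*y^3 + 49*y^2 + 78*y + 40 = (y + 1)*(y + 2)*(y + 4)*(y + 5)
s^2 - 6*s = s*(s - 6)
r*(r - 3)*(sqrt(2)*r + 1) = sqrt(2)*r^3 - 3*sqrt(2)*r^2 + r^2 - 3*r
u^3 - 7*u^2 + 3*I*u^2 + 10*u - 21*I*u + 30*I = (u - 5)*(u - 2)*(u + 3*I)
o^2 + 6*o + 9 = (o + 3)^2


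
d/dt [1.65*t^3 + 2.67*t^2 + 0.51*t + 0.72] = 4.95*t^2 + 5.34*t + 0.51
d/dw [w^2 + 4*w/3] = 2*w + 4/3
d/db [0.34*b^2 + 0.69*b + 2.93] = 0.68*b + 0.69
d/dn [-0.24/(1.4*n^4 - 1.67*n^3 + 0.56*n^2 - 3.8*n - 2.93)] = (1.344*n^3 - 1.2024*n^2 + 0.2688*n - 0.912)/(-1.4*n^4 + 1.67*n^3 - 0.56*n^2 + 3.8*n + 2.93)^2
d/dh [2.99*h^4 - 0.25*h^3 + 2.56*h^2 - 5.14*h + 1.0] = 11.96*h^3 - 0.75*h^2 + 5.12*h - 5.14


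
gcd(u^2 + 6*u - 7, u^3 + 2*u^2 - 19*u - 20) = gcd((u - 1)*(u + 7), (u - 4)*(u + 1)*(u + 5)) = 1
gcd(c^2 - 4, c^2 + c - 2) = c + 2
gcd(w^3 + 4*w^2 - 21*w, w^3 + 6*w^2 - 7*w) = w^2 + 7*w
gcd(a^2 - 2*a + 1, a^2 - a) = a - 1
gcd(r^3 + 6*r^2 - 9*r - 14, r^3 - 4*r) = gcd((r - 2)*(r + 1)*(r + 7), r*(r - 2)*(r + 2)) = r - 2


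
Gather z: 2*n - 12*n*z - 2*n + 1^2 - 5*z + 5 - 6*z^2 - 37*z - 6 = -6*z^2 + z*(-12*n - 42)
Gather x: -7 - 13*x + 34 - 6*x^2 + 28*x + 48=-6*x^2 + 15*x + 75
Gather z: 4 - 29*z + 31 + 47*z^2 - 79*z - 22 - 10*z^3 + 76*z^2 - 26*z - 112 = -10*z^3 + 123*z^2 - 134*z - 99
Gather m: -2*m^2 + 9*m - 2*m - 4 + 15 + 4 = -2*m^2 + 7*m + 15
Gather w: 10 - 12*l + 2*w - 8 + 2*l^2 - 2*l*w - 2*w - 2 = 2*l^2 - 2*l*w - 12*l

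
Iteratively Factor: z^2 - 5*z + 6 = (z - 2)*(z - 3)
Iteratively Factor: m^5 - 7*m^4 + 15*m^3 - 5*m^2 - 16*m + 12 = (m + 1)*(m^4 - 8*m^3 + 23*m^2 - 28*m + 12) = (m - 2)*(m + 1)*(m^3 - 6*m^2 + 11*m - 6) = (m - 2)*(m - 1)*(m + 1)*(m^2 - 5*m + 6) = (m - 3)*(m - 2)*(m - 1)*(m + 1)*(m - 2)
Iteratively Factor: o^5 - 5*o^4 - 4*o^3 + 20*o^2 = (o - 5)*(o^4 - 4*o^2) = o*(o - 5)*(o^3 - 4*o) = o^2*(o - 5)*(o^2 - 4) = o^2*(o - 5)*(o + 2)*(o - 2)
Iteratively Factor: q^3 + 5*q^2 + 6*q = (q + 2)*(q^2 + 3*q) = (q + 2)*(q + 3)*(q)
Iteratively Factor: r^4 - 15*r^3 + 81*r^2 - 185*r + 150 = (r - 5)*(r^3 - 10*r^2 + 31*r - 30) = (r - 5)*(r - 3)*(r^2 - 7*r + 10) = (r - 5)^2*(r - 3)*(r - 2)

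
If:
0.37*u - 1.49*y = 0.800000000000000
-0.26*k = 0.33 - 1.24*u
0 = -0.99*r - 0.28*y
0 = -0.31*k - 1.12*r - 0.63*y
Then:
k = 0.45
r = 0.13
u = 0.36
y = -0.45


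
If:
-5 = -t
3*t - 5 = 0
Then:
No Solution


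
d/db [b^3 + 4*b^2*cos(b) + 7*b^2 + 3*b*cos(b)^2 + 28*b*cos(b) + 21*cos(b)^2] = -4*b^2*sin(b) + 3*b^2 - 28*b*sin(b) - 3*b*sin(2*b) + 8*b*cos(b) + 14*b - 21*sin(2*b) + 3*cos(b)^2 + 28*cos(b)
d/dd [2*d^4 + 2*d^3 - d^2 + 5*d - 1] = 8*d^3 + 6*d^2 - 2*d + 5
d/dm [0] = 0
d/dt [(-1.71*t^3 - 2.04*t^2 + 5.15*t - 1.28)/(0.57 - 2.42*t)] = (8.2764*t^3 + 2.0127*t^2 - 2.3256*t - 0.1621)/(5.8564*t^2 - 2.7588*t + 0.3249)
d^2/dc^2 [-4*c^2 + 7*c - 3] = -8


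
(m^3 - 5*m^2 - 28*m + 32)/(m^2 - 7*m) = (m^3 - 5*m^2 - 28*m + 32)/(m*(m - 7))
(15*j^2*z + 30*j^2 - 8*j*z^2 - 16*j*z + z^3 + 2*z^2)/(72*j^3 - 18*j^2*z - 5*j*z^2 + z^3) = (-5*j*z - 10*j + z^2 + 2*z)/(-24*j^2 - 2*j*z + z^2)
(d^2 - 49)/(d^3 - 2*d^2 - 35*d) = (d + 7)/(d*(d + 5))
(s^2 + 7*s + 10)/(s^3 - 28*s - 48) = (s + 5)/(s^2 - 2*s - 24)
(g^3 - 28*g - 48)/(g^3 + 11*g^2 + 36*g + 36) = (g^2 - 2*g - 24)/(g^2 + 9*g + 18)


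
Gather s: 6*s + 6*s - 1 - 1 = 12*s - 2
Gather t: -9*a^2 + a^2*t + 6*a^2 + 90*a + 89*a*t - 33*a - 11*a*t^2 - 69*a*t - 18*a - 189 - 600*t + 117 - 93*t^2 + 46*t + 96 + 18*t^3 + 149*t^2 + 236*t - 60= -3*a^2 + 39*a + 18*t^3 + t^2*(56 - 11*a) + t*(a^2 + 20*a - 318) - 36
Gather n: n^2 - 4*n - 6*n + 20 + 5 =n^2 - 10*n + 25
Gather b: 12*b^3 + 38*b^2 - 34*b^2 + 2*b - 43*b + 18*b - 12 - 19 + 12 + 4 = 12*b^3 + 4*b^2 - 23*b - 15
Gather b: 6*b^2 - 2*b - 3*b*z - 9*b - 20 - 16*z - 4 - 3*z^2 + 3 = 6*b^2 + b*(-3*z - 11) - 3*z^2 - 16*z - 21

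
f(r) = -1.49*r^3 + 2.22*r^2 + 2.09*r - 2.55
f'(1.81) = -4.52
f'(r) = -4.47*r^2 + 4.44*r + 2.09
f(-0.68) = -2.48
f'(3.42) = -35.01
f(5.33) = -153.96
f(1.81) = -0.33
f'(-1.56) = -15.71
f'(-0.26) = 0.63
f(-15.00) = 5494.35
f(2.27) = -3.79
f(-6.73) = 538.12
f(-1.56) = 5.25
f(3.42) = -29.04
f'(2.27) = -10.86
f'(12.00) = -588.31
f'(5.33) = -101.23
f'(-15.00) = -1070.26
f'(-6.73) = -230.25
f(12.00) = -2232.51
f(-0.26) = -2.92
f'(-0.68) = -3.00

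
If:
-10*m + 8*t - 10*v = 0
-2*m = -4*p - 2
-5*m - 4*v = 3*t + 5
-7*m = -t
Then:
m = -25/222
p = -247/444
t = -175/222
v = -115/222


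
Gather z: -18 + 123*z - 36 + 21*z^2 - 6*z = 21*z^2 + 117*z - 54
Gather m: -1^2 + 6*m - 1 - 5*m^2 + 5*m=-5*m^2 + 11*m - 2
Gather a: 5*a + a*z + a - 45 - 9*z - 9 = a*(z + 6) - 9*z - 54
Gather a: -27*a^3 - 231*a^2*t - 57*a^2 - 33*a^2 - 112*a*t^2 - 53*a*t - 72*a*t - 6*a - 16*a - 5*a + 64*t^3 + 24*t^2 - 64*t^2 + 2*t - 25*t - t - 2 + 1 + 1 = -27*a^3 + a^2*(-231*t - 90) + a*(-112*t^2 - 125*t - 27) + 64*t^3 - 40*t^2 - 24*t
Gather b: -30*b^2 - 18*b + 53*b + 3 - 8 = -30*b^2 + 35*b - 5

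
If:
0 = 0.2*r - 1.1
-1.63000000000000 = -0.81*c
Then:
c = 2.01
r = 5.50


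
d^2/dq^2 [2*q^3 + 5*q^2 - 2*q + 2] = 12*q + 10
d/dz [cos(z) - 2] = -sin(z)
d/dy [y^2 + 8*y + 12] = 2*y + 8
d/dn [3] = 0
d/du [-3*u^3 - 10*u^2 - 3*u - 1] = -9*u^2 - 20*u - 3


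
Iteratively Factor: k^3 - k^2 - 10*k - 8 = (k - 4)*(k^2 + 3*k + 2) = (k - 4)*(k + 1)*(k + 2)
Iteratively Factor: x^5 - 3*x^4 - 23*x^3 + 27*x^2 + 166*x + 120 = (x + 2)*(x^4 - 5*x^3 - 13*x^2 + 53*x + 60) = (x - 4)*(x + 2)*(x^3 - x^2 - 17*x - 15) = (x - 5)*(x - 4)*(x + 2)*(x^2 + 4*x + 3) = (x - 5)*(x - 4)*(x + 2)*(x + 3)*(x + 1)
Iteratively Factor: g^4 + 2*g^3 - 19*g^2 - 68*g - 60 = (g - 5)*(g^3 + 7*g^2 + 16*g + 12) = (g - 5)*(g + 2)*(g^2 + 5*g + 6) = (g - 5)*(g + 2)*(g + 3)*(g + 2)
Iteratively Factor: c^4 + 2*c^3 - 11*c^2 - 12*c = (c + 4)*(c^3 - 2*c^2 - 3*c) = (c - 3)*(c + 4)*(c^2 + c) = (c - 3)*(c + 1)*(c + 4)*(c)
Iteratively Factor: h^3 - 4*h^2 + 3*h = (h - 1)*(h^2 - 3*h) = h*(h - 1)*(h - 3)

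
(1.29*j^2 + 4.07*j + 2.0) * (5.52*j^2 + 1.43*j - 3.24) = 7.1208*j^4 + 24.3111*j^3 + 12.6805*j^2 - 10.3268*j - 6.48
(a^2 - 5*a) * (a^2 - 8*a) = a^4 - 13*a^3 + 40*a^2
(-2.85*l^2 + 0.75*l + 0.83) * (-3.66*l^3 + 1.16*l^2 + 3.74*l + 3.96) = 10.431*l^5 - 6.051*l^4 - 12.8268*l^3 - 7.5182*l^2 + 6.0742*l + 3.2868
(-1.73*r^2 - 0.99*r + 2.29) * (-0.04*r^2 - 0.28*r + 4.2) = 0.0692*r^4 + 0.524*r^3 - 7.0804*r^2 - 4.7992*r + 9.618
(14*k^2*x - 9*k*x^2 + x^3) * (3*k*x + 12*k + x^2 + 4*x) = 42*k^3*x^2 + 168*k^3*x - 13*k^2*x^3 - 52*k^2*x^2 - 6*k*x^4 - 24*k*x^3 + x^5 + 4*x^4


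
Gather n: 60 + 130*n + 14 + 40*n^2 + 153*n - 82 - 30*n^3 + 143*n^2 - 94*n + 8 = -30*n^3 + 183*n^2 + 189*n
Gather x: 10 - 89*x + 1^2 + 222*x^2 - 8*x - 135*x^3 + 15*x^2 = -135*x^3 + 237*x^2 - 97*x + 11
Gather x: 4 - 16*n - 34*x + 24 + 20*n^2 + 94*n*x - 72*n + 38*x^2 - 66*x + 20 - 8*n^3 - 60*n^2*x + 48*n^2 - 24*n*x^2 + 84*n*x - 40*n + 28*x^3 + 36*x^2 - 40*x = -8*n^3 + 68*n^2 - 128*n + 28*x^3 + x^2*(74 - 24*n) + x*(-60*n^2 + 178*n - 140) + 48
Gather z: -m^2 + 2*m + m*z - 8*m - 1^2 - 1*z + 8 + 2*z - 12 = -m^2 - 6*m + z*(m + 1) - 5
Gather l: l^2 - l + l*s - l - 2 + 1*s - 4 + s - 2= l^2 + l*(s - 2) + 2*s - 8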